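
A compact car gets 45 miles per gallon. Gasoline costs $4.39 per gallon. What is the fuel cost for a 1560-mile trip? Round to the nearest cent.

$152.19

Fuel = 1560 mi / 45 mpg = 34.67 gal
Cost = 34.67 gal × $4.39/gal = $152.19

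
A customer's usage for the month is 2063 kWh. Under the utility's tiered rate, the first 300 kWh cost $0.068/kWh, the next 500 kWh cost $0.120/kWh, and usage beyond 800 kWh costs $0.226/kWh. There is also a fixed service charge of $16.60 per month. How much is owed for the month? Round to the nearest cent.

First 300 kWh × $0.068 = $20.40
Next 500 kWh × $0.120 = $60.00
Remaining 1263 kWh × $0.226 = $285.44
Energy charge = $365.84; + service $16.60 = $382.44

$382.44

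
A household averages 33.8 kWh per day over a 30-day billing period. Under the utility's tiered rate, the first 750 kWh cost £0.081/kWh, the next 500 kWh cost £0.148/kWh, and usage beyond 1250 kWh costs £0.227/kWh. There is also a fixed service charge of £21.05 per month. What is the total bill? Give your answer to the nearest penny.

Usage = 33.8 kWh/day × 30 days = 1014 kWh
First 750 kWh × £0.081 = £60.75
Next 264 kWh × £0.148 = £39.07
Remaining tier: 0 kWh (not reached)
Energy charge = £99.82; + service £21.05 = £120.87

£120.87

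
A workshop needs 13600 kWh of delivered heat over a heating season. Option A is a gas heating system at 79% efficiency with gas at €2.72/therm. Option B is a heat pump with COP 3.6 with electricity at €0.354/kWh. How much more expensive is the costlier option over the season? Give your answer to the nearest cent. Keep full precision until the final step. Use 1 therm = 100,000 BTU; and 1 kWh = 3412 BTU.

Heat load = 13600 kWh × 3412 = 46,403,200 BTU
Gas: input = 46,403,200 / 0.79 = 58,738,228 BTU = 587.4 therm → 587.4 × €2.72 = €1,597.68
Heat pump: 46,403,200 BTU / 3412 = 13,600 kWh heat; / 3.6 = 3,778 kWh in → × €0.354 = €1,337.33
Difference = |€1,597.68 − €1,337.33| = €260.35

€260.35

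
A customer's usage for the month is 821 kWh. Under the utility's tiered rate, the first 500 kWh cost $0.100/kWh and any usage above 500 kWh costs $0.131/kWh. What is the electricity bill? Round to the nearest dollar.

First 500 kWh × $0.100 = $50.00
Remaining 321 kWh × $0.131 = $42.05
Total = $92.05 ≈ $92

$92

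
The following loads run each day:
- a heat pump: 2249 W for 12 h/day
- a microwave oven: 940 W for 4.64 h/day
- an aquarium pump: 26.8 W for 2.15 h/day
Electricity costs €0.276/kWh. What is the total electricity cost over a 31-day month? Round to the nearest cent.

heat pump: 2249 W × 12 h × 31 d = 836,628 Wh = 836.6 kWh
microwave oven: 940 W × 4.64 h × 31 d = 135,210 Wh = 135.2 kWh
aquarium pump: 26.8 W × 2.15 h × 31 d = 1,786 Wh = 1.786 kWh
Total energy = 836.6 + 135.2 + 1.786 = 973.6 kWh
Cost = 973.6 kWh × €0.276 = €268.72

€268.72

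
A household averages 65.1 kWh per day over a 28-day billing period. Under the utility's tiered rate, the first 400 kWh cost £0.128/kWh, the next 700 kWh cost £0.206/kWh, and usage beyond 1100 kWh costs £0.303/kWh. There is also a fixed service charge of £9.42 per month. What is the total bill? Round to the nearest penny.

£423.83

Usage = 65.1 kWh/day × 28 days = 1822.8 kWh
First 400 kWh × £0.128 = £51.20
Next 700 kWh × £0.206 = £144.20
Remaining 722.8 kWh × £0.303 = £219.01
Energy charge = £414.41; + service £9.42 = £423.83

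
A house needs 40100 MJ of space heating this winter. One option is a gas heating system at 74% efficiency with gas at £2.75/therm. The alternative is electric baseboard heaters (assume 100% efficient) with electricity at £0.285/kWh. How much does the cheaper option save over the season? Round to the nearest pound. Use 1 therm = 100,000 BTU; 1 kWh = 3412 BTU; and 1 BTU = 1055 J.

£1762

Heat load = 40100 MJ = 40,100,000,000 J / 1055 = 38,009,479 BTU
Gas: input = 38,009,479 / 0.74 = 51,364,160 BTU = 513.6 therm → 513.6 × £2.75 = £1,412.51
Electric: 38,009,479 BTU / 3412 = 11,140 kWh → × £0.285 = £3,174.88
Difference = |£1,412.51 − £3,174.88| = £1,762.37 ≈ £1762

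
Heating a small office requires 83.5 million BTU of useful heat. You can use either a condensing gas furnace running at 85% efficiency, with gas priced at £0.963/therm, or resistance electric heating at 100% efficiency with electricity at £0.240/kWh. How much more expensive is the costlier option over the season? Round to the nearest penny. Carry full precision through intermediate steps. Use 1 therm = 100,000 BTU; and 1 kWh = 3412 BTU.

Heat load = 83.5 × 10⁶ BTU = 83,500,000 BTU
Gas: input = 83,500,000 / 0.85 = 98,235,294 BTU = 982.4 therm → 982.4 × £0.963 = £946.01
Electric: 83,500,000 BTU / 3412 = 24,470 kWh → × £0.240 = £5,873.39
Difference = |£946.01 − £5,873.39| = £4,927.38

£4927.38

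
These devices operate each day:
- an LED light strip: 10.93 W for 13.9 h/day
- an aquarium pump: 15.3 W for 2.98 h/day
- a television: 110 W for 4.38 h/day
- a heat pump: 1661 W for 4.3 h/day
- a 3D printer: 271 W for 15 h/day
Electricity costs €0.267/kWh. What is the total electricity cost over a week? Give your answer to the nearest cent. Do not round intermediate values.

LED light strip: 10.93 W × 13.9 h × 7 d = 1,063 Wh = 1.063 kWh
aquarium pump: 15.3 W × 2.98 h × 7 d = 319 Wh = 0.3192 kWh
television: 110 W × 4.38 h × 7 d = 3,373 Wh = 3.373 kWh
heat pump: 1661 W × 4.3 h × 7 d = 49,996 Wh = 50 kWh
3D printer: 271 W × 15 h × 7 d = 28,455 Wh = 28.45 kWh
Total energy = 1.063 + 0.3192 + 3.373 + 50 + 28.45 = 83.21 kWh
Cost = 83.21 kWh × €0.267 = €22.22

€22.22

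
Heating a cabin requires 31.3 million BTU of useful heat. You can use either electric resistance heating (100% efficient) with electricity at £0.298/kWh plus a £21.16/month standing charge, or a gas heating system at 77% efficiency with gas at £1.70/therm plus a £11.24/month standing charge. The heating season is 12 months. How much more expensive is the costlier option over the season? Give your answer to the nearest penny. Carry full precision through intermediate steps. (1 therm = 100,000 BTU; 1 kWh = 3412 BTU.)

£2161.71

Heat load = 31.3 × 10⁶ BTU = 31,300,000 BTU
Gas: input = 31,300,000 / 0.77 = 40,649,351 BTU = 406.5 therm → 406.5 × £1.70 = £691.04; + 12 × £11.24 standing = £825.92
Electric: 31,300,000 BTU / 3412 = 9,174 kWh → × £0.298 = £2,733.70; + 12 × £21.16 standing = £2,987.62
Difference = |£825.92 − £2,987.62| = £2,161.71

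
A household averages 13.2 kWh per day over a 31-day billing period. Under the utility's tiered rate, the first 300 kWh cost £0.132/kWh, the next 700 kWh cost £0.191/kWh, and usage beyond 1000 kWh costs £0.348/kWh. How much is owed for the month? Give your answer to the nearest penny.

Usage = 13.2 kWh/day × 31 days = 409.2 kWh
First 300 kWh × £0.132 = £39.60
Next 109.2 kWh × £0.191 = £20.86
Remaining tier: 0 kWh (not reached)
Total = £60.46

£60.46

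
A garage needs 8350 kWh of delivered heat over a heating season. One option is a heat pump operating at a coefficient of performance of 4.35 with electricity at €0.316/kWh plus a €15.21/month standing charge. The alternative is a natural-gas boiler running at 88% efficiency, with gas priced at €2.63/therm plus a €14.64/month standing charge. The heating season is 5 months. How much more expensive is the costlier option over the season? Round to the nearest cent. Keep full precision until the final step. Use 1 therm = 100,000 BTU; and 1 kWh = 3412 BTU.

Heat load = 8350 kWh × 3412 = 28,490,200 BTU
Gas: input = 28,490,200 / 0.88 = 32,375,227 BTU = 323.8 therm → 323.8 × €2.63 = €851.47; + 5 × €14.64 standing = €924.67
Heat pump: 28,490,200 BTU / 3412 = 8,350 kWh heat; / 4.35 = 1,920 kWh in → × €0.316 = €606.57; + 5 × €15.21 standing = €682.62
Difference = |€924.67 − €682.62| = €242.04

€242.04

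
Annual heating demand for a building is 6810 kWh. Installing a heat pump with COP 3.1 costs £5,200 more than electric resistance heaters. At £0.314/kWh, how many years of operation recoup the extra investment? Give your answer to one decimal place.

Resistance: 6810 kWh × £0.314 = £2,138.34/yr
Heat pump: 6810 / 3.1 = 2197 kWh in → × £0.314 = £689.79/yr
Annual savings = £1,448.55
Payback = £5,200 / £1,448.55 = 3.59 years

3.6 years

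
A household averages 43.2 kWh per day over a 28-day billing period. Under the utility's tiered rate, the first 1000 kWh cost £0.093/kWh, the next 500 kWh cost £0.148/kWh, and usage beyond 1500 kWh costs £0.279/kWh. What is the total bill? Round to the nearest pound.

£124

Usage = 43.2 kWh/day × 28 days = 1209.6 kWh
First 1000 kWh × £0.093 = £93.00
Next 209.6 kWh × £0.148 = £31.02
Remaining tier: 0 kWh (not reached)
Total = £124.02 ≈ £124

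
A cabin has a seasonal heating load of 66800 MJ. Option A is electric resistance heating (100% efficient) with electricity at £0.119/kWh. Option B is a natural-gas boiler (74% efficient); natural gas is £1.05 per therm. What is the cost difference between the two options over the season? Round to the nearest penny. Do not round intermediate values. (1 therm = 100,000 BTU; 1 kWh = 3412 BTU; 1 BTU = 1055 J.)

Heat load = 66800 MJ = 66,800,000,000 J / 1055 = 63,317,536 BTU
Gas: input = 63,317,536 / 0.74 = 85,564,237 BTU = 855.6 therm → 855.6 × £1.05 = £898.42
Electric: 63,317,536 BTU / 3412 = 18,560 kWh → × £0.119 = £2,208.32
Difference = |£898.42 − £2,208.32| = £1,309.90

£1309.90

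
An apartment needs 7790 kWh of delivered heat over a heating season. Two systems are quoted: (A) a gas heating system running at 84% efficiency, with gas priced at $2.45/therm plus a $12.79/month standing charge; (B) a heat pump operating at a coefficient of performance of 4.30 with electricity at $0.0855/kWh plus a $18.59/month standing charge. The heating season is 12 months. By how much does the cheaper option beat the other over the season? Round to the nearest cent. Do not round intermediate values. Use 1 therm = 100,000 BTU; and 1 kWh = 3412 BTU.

$550.74

Heat load = 7790 kWh × 3412 = 26,579,480 BTU
Gas: input = 26,579,480 / 0.84 = 31,642,238 BTU = 316.4 therm → 316.4 × $2.45 = $775.23; + 12 × $12.79 standing = $928.71
Heat pump: 26,579,480 BTU / 3412 = 7,790 kWh heat; / 4.30 = 1,812 kWh in → × $0.0855 = $154.89; + 12 × $18.59 standing = $377.97
Difference = |$928.71 − $377.97| = $550.74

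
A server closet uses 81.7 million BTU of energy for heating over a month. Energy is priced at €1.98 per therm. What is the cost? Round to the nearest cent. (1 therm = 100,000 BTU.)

€1617.66

81.7 million BTU × (10 therm/million BTU) = 817 therm
Cost = 817 therm × €1.98/therm = €1,617.66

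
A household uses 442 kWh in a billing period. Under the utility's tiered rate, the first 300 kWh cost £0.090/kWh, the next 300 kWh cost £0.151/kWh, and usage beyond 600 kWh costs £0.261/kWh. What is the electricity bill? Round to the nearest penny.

First 300 kWh × £0.090 = £27.00
Next 142 kWh × £0.151 = £21.44
Remaining tier: 0 kWh (not reached)
Total = £48.44

£48.44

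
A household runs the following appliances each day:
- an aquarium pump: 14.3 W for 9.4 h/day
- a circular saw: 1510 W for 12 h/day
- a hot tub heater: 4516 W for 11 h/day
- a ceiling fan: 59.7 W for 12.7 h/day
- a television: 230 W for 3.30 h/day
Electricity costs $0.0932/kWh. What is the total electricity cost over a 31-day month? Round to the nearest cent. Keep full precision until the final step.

$200.65

aquarium pump: 14.3 W × 9.4 h × 31 d = 4,167 Wh = 4.167 kWh
circular saw: 1510 W × 12 h × 31 d = 561,720 Wh = 561.7 kWh
hot tub heater: 4516 W × 11 h × 31 d = 1,539,956 Wh = 1,540 kWh
ceiling fan: 59.7 W × 12.7 h × 31 d = 23,504 Wh = 23.5 kWh
television: 230 W × 3.30 h × 31 d = 23,529 Wh = 23.53 kWh
Total energy = 4.167 + 561.7 + 1,540 + 23.5 + 23.53 = 2,153 kWh
Cost = 2,153 kWh × $0.0932 = $200.65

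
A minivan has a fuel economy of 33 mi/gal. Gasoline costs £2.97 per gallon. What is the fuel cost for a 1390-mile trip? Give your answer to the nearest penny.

Fuel = 1390 mi / 33 mpg = 42.12 gal
Cost = 42.12 gal × £2.97/gal = £125.10

£125.10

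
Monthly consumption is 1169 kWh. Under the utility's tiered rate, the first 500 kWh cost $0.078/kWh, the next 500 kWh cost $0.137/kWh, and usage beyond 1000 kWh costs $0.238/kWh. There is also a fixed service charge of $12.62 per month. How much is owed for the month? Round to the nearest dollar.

First 500 kWh × $0.078 = $39.00
Next 500 kWh × $0.137 = $68.50
Remaining 169 kWh × $0.238 = $40.22
Energy charge = $147.72; + service $12.62 = $160.34 ≈ $160

$160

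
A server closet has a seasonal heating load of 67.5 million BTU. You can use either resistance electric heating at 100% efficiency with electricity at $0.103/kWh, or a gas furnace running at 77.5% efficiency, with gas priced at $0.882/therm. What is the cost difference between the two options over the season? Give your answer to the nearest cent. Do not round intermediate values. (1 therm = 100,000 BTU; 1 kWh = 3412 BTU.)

$1269.47

Heat load = 67.5 × 10⁶ BTU = 67,500,000 BTU
Gas: input = 67,500,000 / 0.775 = 87,096,774 BTU = 871 therm → 871 × $0.882 = $768.19
Electric: 67,500,000 BTU / 3412 = 19,780 kWh → × $0.103 = $2,037.66
Difference = |$768.19 − $2,037.66| = $1,269.47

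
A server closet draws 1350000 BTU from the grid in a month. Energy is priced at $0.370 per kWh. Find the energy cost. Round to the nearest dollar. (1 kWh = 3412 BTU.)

1350000 BTU × (0.00029308 kWh/BTU) = 395.7 kWh
Cost = 395.7 kWh × $0.370/kWh = $146.40 ≈ $146

$146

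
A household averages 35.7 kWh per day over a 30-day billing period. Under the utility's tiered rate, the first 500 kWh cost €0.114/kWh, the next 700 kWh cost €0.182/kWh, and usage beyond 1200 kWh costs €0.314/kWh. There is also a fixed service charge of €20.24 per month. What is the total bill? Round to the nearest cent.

€181.16

Usage = 35.7 kWh/day × 30 days = 1071 kWh
First 500 kWh × €0.114 = €57.00
Next 571 kWh × €0.182 = €103.92
Remaining tier: 0 kWh (not reached)
Energy charge = €160.92; + service €20.24 = €181.16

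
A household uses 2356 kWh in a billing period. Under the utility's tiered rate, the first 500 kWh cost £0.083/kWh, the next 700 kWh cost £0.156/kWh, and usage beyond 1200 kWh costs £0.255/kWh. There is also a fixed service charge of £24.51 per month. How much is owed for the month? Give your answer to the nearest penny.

£469.99

First 500 kWh × £0.083 = £41.50
Next 700 kWh × £0.156 = £109.20
Remaining 1156 kWh × £0.255 = £294.78
Energy charge = £445.48; + service £24.51 = £469.99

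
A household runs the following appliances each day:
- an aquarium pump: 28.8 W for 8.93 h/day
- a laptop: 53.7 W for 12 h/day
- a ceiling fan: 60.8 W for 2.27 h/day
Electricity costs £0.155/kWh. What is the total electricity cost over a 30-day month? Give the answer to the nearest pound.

£5

aquarium pump: 28.8 W × 8.93 h × 30 d = 7,716 Wh = 7.716 kWh
laptop: 53.7 W × 12 h × 30 d = 19,332 Wh = 19.33 kWh
ceiling fan: 60.8 W × 2.27 h × 30 d = 4,140 Wh = 4.14 kWh
Total energy = 7.716 + 19.33 + 4.14 = 31.19 kWh
Cost = 31.19 kWh × £0.155 = £4.83 ≈ £5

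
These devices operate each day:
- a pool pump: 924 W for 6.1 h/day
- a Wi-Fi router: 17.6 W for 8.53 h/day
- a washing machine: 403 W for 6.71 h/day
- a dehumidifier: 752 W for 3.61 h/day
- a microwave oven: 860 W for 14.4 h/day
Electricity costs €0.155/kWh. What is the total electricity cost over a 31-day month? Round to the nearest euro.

€113

pool pump: 924 W × 6.1 h × 31 d = 174,728 Wh = 174.7 kWh
Wi-Fi router: 17.6 W × 8.53 h × 31 d = 4,654 Wh = 4.654 kWh
washing machine: 403 W × 6.71 h × 31 d = 83,828 Wh = 83.83 kWh
dehumidifier: 752 W × 3.61 h × 31 d = 84,156 Wh = 84.16 kWh
microwave oven: 860 W × 14.4 h × 31 d = 383,904 Wh = 383.9 kWh
Total energy = 174.7 + 4.654 + 83.83 + 84.16 + 383.9 = 731.3 kWh
Cost = 731.3 kWh × €0.155 = €113.35 ≈ €113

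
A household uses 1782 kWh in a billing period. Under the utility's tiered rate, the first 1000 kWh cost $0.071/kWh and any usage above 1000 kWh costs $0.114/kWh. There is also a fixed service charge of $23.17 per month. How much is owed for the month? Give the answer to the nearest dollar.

First 1000 kWh × $0.071 = $71.00
Remaining 782 kWh × $0.114 = $89.15
Energy charge = $160.15; + service $23.17 = $183.32 ≈ $183

$183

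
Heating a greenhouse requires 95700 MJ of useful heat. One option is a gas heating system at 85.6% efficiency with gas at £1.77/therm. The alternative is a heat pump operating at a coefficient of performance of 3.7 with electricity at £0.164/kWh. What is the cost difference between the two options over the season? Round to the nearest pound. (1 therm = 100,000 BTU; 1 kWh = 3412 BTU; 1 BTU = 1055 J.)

£697

Heat load = 95700 MJ = 95,700,000,000 J / 1055 = 90,710,900 BTU
Gas: input = 90,710,900 / 0.856 = 105,970,678 BTU = 1,060 therm → 1,060 × £1.77 = £1,875.68
Heat pump: 90,710,900 BTU / 3412 = 26,590 kWh heat; / 3.7 = 7,185 kWh in → × £0.164 = £1,178.40
Difference = |£1,875.68 − £1,178.40| = £697.28 ≈ £697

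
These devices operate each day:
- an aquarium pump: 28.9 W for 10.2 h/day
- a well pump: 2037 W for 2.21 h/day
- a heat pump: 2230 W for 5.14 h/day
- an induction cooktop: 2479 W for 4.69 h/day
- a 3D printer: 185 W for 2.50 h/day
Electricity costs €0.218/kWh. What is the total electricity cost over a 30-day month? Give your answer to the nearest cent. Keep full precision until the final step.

aquarium pump: 28.9 W × 10.2 h × 30 d = 8,843 Wh = 8.843 kWh
well pump: 2037 W × 2.21 h × 30 d = 135,053 Wh = 135.1 kWh
heat pump: 2230 W × 5.14 h × 30 d = 343,866 Wh = 343.9 kWh
induction cooktop: 2479 W × 4.69 h × 30 d = 348,795 Wh = 348.8 kWh
3D printer: 185 W × 2.50 h × 30 d = 13,875 Wh = 13.88 kWh
Total energy = 8.843 + 135.1 + 343.9 + 348.8 + 13.88 = 850.4 kWh
Cost = 850.4 kWh × €0.218 = €185.39

€185.39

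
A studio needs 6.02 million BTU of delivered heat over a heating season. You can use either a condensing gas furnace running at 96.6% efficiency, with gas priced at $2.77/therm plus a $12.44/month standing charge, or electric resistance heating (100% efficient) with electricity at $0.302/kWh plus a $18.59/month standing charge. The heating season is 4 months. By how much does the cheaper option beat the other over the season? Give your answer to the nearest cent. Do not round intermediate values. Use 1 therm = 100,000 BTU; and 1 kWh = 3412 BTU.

Heat load = 6.02 × 10⁶ BTU = 6,020,000 BTU
Gas: input = 6,020,000 / 0.966 = 6,231,884 BTU = 62.32 therm → 62.32 × $2.77 = $172.62; + 4 × $12.44 standing = $222.38
Electric: 6,020,000 BTU / 3412 = 1,764 kWh → × $0.302 = $532.84; + 4 × $18.59 standing = $607.20
Difference = |$222.38 − $607.20| = $384.81

$384.81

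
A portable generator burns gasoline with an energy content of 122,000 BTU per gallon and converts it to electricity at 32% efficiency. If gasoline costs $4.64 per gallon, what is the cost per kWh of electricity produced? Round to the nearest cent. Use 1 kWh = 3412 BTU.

Electrical output per gallon = 122,000 BTU × 0.32 / 3412 BTU/kWh = 11.44 kWh
Cost per kWh = $4.64 / 11.44 kWh = $0.406

$0.41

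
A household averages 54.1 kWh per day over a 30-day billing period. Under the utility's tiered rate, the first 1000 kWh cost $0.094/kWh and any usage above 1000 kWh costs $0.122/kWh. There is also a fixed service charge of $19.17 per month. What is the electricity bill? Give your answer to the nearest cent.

$189.18

Usage = 54.1 kWh/day × 30 days = 1623 kWh
First 1000 kWh × $0.094 = $94.00
Remaining 623 kWh × $0.122 = $76.01
Energy charge = $170.01; + service $19.17 = $189.18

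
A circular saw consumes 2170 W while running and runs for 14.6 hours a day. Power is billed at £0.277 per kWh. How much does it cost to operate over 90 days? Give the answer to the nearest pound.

Energy = 2170 W × 14.6 h/day × 90 days = 2,851,380 Wh = 2,851 kWh
Cost = 2,851 kWh × £0.277/kWh = £789.83 ≈ £790

£790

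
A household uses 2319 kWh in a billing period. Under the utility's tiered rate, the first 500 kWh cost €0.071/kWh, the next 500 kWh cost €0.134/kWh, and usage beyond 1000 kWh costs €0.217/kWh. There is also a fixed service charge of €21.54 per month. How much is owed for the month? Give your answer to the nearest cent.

€410.26

First 500 kWh × €0.071 = €35.50
Next 500 kWh × €0.134 = €67.00
Remaining 1319 kWh × €0.217 = €286.22
Energy charge = €388.72; + service €21.54 = €410.26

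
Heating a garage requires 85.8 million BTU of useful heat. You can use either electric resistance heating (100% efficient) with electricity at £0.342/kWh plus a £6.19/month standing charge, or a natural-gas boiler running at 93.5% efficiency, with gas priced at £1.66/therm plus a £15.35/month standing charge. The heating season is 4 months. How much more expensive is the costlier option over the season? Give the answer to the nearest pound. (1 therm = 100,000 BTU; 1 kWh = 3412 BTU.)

£7040

Heat load = 85.8 × 10⁶ BTU = 85,800,000 BTU
Gas: input = 85,800,000 / 0.935 = 91,764,706 BTU = 917.6 therm → 917.6 × £1.66 = £1,523.29; + 4 × £15.35 standing = £1,584.69
Electric: 85,800,000 BTU / 3412 = 25,150 kWh → × £0.342 = £8,600.12; + 4 × £6.19 standing = £8,624.88
Difference = |£1,584.69 − £8,624.88| = £7,040.18 ≈ £7040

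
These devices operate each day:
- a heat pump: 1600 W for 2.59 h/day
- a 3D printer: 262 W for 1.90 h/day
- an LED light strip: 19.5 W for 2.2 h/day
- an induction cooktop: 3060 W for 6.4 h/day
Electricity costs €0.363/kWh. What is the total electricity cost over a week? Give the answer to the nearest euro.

€62

heat pump: 1600 W × 2.59 h × 7 d = 29,008 Wh = 29.01 kWh
3D printer: 262 W × 1.90 h × 7 d = 3,485 Wh = 3.485 kWh
LED light strip: 19.5 W × 2.2 h × 7 d = 300 Wh = 0.3003 kWh
induction cooktop: 3060 W × 6.4 h × 7 d = 137,088 Wh = 137.1 kWh
Total energy = 29.01 + 3.485 + 0.3003 + 137.1 = 169.9 kWh
Cost = 169.9 kWh × €0.363 = €61.67 ≈ €62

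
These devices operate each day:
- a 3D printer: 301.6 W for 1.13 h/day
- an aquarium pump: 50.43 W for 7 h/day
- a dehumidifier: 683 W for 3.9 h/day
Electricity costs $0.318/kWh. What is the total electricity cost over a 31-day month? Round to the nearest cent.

3D printer: 301.6 W × 1.13 h × 31 d = 10,565 Wh = 10.57 kWh
aquarium pump: 50.43 W × 7 h × 31 d = 10,943 Wh = 10.94 kWh
dehumidifier: 683 W × 3.9 h × 31 d = 82,575 Wh = 82.57 kWh
Total energy = 10.57 + 10.94 + 82.57 = 104.1 kWh
Cost = 104.1 kWh × $0.318 = $33.10

$33.10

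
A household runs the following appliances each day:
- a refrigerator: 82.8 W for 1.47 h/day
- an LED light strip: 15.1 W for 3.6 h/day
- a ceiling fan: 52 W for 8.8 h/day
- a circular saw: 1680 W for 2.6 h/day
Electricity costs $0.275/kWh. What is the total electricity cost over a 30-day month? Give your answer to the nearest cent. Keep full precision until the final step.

refrigerator: 82.8 W × 1.47 h × 30 d = 3,651 Wh = 3.651 kWh
LED light strip: 15.1 W × 3.6 h × 30 d = 1,631 Wh = 1.631 kWh
ceiling fan: 52 W × 8.8 h × 30 d = 13,728 Wh = 13.73 kWh
circular saw: 1680 W × 2.6 h × 30 d = 131,040 Wh = 131 kWh
Total energy = 3.651 + 1.631 + 13.73 + 131 = 150.1 kWh
Cost = 150.1 kWh × $0.275 = $41.26

$41.26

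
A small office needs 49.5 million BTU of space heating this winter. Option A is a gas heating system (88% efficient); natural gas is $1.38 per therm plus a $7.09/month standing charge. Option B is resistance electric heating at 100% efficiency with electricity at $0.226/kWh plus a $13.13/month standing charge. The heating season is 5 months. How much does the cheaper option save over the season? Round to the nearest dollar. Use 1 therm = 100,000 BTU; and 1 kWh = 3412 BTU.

Heat load = 49.5 × 10⁶ BTU = 49,500,000 BTU
Gas: input = 49,500,000 / 0.88 = 56,250,000 BTU = 562.5 therm → 562.5 × $1.38 = $776.25; + 5 × $7.09 standing = $811.70
Electric: 49,500,000 BTU / 3412 = 14,510 kWh → × $0.226 = $3,278.72; + 5 × $13.13 standing = $3,344.37
Difference = |$811.70 − $3,344.37| = $2,532.67 ≈ $2533

$2533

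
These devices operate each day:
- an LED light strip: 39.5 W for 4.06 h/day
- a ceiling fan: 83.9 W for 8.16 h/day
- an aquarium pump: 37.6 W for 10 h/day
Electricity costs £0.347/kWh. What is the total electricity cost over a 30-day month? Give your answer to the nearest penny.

LED light strip: 39.5 W × 4.06 h × 30 d = 4,811 Wh = 4.811 kWh
ceiling fan: 83.9 W × 8.16 h × 30 d = 20,539 Wh = 20.54 kWh
aquarium pump: 37.6 W × 10 h × 30 d = 11,280 Wh = 11.28 kWh
Total energy = 4.811 + 20.54 + 11.28 = 36.63 kWh
Cost = 36.63 kWh × £0.347 = £12.71

£12.71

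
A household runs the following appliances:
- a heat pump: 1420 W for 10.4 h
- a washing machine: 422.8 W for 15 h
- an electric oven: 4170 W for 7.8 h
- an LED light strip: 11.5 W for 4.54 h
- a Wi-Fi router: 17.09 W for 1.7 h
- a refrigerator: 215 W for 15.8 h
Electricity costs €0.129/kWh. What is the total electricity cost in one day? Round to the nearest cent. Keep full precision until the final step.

heat pump: 1420 W × 10.4 h = 14,768 Wh = 14.77 kWh
washing machine: 422.8 W × 15 h = 6,342 Wh = 6.342 kWh
electric oven: 4170 W × 7.8 h = 32,526 Wh = 32.53 kWh
LED light strip: 11.5 W × 4.54 h = 52 Wh = 0.05221 kWh
Wi-Fi router: 17.09 W × 1.7 h = 29 Wh = 0.02905 kWh
refrigerator: 215 W × 15.8 h = 3,397 Wh = 3.397 kWh
Total energy = 14.77 + 6.342 + 32.53 + 0.05221 + 0.02905 + 3.397 = 57.11 kWh
Cost = 57.11 kWh × €0.129 = €7.37

€7.37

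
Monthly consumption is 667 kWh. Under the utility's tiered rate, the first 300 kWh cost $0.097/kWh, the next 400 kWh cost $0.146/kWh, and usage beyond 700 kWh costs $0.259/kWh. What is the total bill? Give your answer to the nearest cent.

First 300 kWh × $0.097 = $29.10
Next 367 kWh × $0.146 = $53.58
Remaining tier: 0 kWh (not reached)
Total = $82.68

$82.68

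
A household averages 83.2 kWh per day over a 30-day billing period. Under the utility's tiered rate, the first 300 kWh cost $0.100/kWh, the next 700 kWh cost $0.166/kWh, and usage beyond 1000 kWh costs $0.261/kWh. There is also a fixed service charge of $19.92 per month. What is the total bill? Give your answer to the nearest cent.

Usage = 83.2 kWh/day × 30 days = 2496 kWh
First 300 kWh × $0.100 = $30.00
Next 700 kWh × $0.166 = $116.20
Remaining 1496 kWh × $0.261 = $390.46
Energy charge = $536.66; + service $19.92 = $556.58

$556.58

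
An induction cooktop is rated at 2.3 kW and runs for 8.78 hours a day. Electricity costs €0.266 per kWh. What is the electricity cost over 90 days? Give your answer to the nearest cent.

Energy = 2300 W × 8.78 h/day × 90 days = 1,817,460 Wh = 1,817 kWh
Cost = 1,817 kWh × €0.266/kWh = €483.44

€483.44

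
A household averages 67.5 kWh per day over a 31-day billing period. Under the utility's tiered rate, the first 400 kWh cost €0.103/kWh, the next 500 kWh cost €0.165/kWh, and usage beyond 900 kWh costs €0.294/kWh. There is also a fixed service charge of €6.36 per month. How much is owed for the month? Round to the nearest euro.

Usage = 67.5 kWh/day × 31 days = 2092.5 kWh
First 400 kWh × €0.103 = €41.20
Next 500 kWh × €0.165 = €82.50
Remaining 1192.5 kWh × €0.294 = €350.59
Energy charge = €474.29; + service €6.36 = €480.65 ≈ €481

€481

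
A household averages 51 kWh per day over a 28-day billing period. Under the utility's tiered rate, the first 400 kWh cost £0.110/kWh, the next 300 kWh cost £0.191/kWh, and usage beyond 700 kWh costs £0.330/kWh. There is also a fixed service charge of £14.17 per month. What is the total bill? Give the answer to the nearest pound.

£356

Usage = 51 kWh/day × 28 days = 1428 kWh
First 400 kWh × £0.110 = £44.00
Next 300 kWh × £0.191 = £57.30
Remaining 728 kWh × £0.330 = £240.24
Energy charge = £341.54; + service £14.17 = £355.71 ≈ £356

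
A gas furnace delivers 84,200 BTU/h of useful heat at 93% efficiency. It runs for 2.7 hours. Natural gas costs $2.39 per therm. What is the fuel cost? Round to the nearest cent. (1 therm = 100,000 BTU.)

$5.84

Heat delivered = 84,200 BTU/h × 2.7 h = 227,340 BTU
Gas input = 227,340 / 0.93 = 244,452 BTU
= 244,452 / 100,000 = 2.445 therm
Cost = 2.445 × $2.39/therm = $5.84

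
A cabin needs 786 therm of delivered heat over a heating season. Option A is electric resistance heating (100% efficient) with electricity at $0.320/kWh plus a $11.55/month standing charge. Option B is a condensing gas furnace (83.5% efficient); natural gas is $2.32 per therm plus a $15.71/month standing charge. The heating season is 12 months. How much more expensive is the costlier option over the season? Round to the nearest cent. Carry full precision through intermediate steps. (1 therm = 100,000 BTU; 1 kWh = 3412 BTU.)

Heat load = 786 therm × 100,000 = 78,600,000 BTU
Gas: input = 78,600,000 / 0.835 = 94,131,737 BTU = 941.3 therm → 941.3 × $2.32 = $2,183.86; + 12 × $15.71 standing = $2,372.38
Electric: 78,600,000 BTU / 3412 = 23,040 kWh → × $0.320 = $7,371.63; + 12 × $11.55 standing = $7,510.23
Difference = |$2,372.38 − $7,510.23| = $5,137.85

$5137.85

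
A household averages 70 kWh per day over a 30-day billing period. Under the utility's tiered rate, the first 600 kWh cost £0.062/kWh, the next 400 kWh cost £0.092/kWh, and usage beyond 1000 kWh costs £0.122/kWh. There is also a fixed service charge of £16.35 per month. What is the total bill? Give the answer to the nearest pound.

£225

Usage = 70 kWh/day × 30 days = 2100 kWh
First 600 kWh × £0.062 = £37.20
Next 400 kWh × £0.092 = £36.80
Remaining 1100 kWh × £0.122 = £134.20
Energy charge = £208.20; + service £16.35 = £224.55 ≈ £225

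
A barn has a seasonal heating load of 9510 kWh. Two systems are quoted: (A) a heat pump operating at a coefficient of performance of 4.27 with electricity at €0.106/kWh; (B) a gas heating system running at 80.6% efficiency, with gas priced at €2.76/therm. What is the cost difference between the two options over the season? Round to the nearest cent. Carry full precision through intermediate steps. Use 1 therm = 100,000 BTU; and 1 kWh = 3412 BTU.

€875.05

Heat load = 9510 kWh × 3412 = 32,448,120 BTU
Gas: input = 32,448,120 / 0.806 = 40,258,213 BTU = 402.6 therm → 402.6 × €2.76 = €1,111.13
Heat pump: 32,448,120 BTU / 3412 = 9,510 kWh heat; / 4.27 = 2,227 kWh in → × €0.106 = €236.08
Difference = |€1,111.13 − €236.08| = €875.05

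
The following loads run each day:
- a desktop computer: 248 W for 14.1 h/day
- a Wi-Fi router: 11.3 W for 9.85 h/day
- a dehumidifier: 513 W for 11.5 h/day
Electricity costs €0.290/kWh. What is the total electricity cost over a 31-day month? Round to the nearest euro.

€85

desktop computer: 248 W × 14.1 h × 31 d = 108,401 Wh = 108.4 kWh
Wi-Fi router: 11.3 W × 9.85 h × 31 d = 3,450 Wh = 3.45 kWh
dehumidifier: 513 W × 11.5 h × 31 d = 182,884 Wh = 182.9 kWh
Total energy = 108.4 + 3.45 + 182.9 = 294.7 kWh
Cost = 294.7 kWh × €0.290 = €85.47 ≈ €85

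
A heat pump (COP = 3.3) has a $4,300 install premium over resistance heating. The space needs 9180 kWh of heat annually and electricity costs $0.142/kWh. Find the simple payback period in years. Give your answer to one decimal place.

4.7 years

Resistance: 9180 kWh × $0.142 = $1,303.56/yr
Heat pump: 9180 / 3.3 = 2782 kWh in → × $0.142 = $395.02/yr
Annual savings = $908.54
Payback = $4,300 / $908.54 = 4.73 years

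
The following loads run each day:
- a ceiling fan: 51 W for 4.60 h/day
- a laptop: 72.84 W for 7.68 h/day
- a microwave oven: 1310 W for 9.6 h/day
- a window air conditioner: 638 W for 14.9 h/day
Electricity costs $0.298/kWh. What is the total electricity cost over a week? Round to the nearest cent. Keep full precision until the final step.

$47.72

ceiling fan: 51 W × 4.60 h × 7 d = 1,642 Wh = 1.642 kWh
laptop: 72.84 W × 7.68 h × 7 d = 3,916 Wh = 3.916 kWh
microwave oven: 1310 W × 9.6 h × 7 d = 88,032 Wh = 88.03 kWh
window air conditioner: 638 W × 14.9 h × 7 d = 66,543 Wh = 66.54 kWh
Total energy = 1.642 + 3.916 + 88.03 + 66.54 = 160.1 kWh
Cost = 160.1 kWh × $0.298 = $47.72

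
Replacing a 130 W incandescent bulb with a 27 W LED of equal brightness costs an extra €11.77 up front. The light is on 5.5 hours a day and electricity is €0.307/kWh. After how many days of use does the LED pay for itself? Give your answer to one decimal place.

Power saved = 130 − 27 = 103 W
Daily energy saved = 103 W × 5.5 h = 566.5 Wh = 0.5665 kWh
Daily savings = 0.5665 × €0.307 = €0.1739
Payback = €11.77 / €0.1739 per day = 67.68 days

67.7 days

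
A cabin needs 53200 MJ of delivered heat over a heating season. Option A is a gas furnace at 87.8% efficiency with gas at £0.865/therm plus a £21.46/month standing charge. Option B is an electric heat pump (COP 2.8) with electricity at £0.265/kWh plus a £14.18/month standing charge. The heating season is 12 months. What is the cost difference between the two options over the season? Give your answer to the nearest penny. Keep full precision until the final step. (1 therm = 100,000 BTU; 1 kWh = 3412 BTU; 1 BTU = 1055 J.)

£814.58

Heat load = 53200 MJ = 53,200,000,000 J / 1055 = 50,426,540 BTU
Gas: input = 50,426,540 / 0.878 = 57,433,417 BTU = 574.3 therm → 574.3 × £0.865 = £496.80; + 12 × £21.46 standing = £754.32
Heat pump: 50,426,540 BTU / 3412 = 14,780 kWh heat; / 2.8 = 5,278 kWh in → × £0.265 = £1,398.74; + 12 × £14.18 standing = £1,568.90
Difference = |£754.32 − £1,568.90| = £814.58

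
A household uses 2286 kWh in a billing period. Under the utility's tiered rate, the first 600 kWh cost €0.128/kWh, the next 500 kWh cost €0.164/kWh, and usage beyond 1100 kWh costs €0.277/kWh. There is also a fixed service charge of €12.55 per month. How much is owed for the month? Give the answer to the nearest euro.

€500

First 600 kWh × €0.128 = €76.80
Next 500 kWh × €0.164 = €82.00
Remaining 1186 kWh × €0.277 = €328.52
Energy charge = €487.32; + service €12.55 = €499.87 ≈ €500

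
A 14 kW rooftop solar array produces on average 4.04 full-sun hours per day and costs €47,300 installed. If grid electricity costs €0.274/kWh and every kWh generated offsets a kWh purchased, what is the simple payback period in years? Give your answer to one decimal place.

8.4 years

Daily generation = 14 kW × 4.04 h = 56.56 kWh
Annual generation = 56.56 × 365 = 20644 kWh
Annual savings = 20644 × €0.274 = €5,656.57
Payback = €47,300 / €5,656.57 = 8.36 years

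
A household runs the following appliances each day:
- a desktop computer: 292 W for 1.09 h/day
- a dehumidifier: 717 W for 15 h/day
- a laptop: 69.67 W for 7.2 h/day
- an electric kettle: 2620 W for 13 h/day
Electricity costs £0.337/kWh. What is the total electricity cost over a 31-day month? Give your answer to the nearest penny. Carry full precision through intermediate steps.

£476.75

desktop computer: 292 W × 1.09 h × 31 d = 9,867 Wh = 9.867 kWh
dehumidifier: 717 W × 15 h × 31 d = 333,405 Wh = 333.4 kWh
laptop: 69.67 W × 7.2 h × 31 d = 15,550 Wh = 15.55 kWh
electric kettle: 2620 W × 13 h × 31 d = 1,055,860 Wh = 1,056 kWh
Total energy = 9.867 + 333.4 + 15.55 + 1,056 = 1,415 kWh
Cost = 1,415 kWh × £0.337 = £476.75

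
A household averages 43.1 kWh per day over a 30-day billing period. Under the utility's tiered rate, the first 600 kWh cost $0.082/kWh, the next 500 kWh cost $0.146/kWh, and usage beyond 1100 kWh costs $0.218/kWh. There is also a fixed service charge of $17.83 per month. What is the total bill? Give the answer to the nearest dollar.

Usage = 43.1 kWh/day × 30 days = 1293 kWh
First 600 kWh × $0.082 = $49.20
Next 500 kWh × $0.146 = $73.00
Remaining 193 kWh × $0.218 = $42.07
Energy charge = $164.27; + service $17.83 = $182.10 ≈ $182

$182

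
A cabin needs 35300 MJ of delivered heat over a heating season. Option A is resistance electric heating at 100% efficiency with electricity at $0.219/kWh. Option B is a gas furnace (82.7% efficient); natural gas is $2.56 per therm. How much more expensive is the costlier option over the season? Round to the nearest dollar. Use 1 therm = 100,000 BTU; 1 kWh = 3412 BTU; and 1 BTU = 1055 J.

$1112

Heat load = 35300 MJ = 35,300,000,000 J / 1055 = 33,459,716 BTU
Gas: input = 33,459,716 / 0.827 = 40,459,148 BTU = 404.6 therm → 404.6 × $2.56 = $1,035.75
Electric: 33,459,716 BTU / 3412 = 9,806 kWh → × $0.219 = $2,147.62
Difference = |$1,035.75 − $2,147.62| = $1,111.87 ≈ $1112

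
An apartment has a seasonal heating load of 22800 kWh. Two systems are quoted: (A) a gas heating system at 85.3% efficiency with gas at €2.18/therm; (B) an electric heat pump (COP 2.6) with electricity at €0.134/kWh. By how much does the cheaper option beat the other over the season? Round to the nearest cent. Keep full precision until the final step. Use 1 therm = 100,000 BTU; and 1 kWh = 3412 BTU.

Heat load = 22800 kWh × 3412 = 77,793,600 BTU
Gas: input = 77,793,600 / 0.853 = 91,200,000 BTU = 912 therm → 912 × €2.18 = €1,988.16
Heat pump: 77,793,600 BTU / 3412 = 22,800 kWh heat; / 2.6 = 8,769 kWh in → × €0.134 = €1,175.08
Difference = |€1,988.16 − €1,175.08| = €813.08

€813.08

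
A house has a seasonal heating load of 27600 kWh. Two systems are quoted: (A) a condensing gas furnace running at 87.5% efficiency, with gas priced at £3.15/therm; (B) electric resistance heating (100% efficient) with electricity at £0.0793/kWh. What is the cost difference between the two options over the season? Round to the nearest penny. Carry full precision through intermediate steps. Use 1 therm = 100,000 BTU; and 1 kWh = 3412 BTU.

£1201.48

Heat load = 27600 kWh × 3412 = 94,171,200 BTU
Gas: input = 94,171,200 / 0.875 = 107,624,229 BTU = 1,076 therm → 1,076 × £3.15 = £3,390.16
Electric: 94,171,200 BTU / 3412 = 27,600 kWh → × £0.0793 = £2,188.68
Difference = |£3,390.16 − £2,188.68| = £1,201.48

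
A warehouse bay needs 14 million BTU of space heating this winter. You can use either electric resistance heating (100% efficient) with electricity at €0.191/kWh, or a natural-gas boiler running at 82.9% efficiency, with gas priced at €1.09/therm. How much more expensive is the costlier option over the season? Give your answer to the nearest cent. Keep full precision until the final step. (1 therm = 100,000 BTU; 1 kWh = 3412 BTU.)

€599.63

Heat load = 14 × 10⁶ BTU = 14,000,000 BTU
Gas: input = 14,000,000 / 0.829 = 16,887,817 BTU = 168.9 therm → 168.9 × €1.09 = €184.08
Electric: 14,000,000 BTU / 3412 = 4,103 kWh → × €0.191 = €783.70
Difference = |€184.08 − €783.70| = €599.63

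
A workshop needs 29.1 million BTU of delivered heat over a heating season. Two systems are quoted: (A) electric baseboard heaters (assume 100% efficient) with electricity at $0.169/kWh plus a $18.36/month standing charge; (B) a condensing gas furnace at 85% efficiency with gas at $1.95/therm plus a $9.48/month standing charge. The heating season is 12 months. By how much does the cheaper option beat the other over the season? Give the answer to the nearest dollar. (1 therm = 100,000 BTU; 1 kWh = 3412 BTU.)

Heat load = 29.1 × 10⁶ BTU = 29,100,000 BTU
Gas: input = 29,100,000 / 0.850 = 34,235,294 BTU = 342.4 therm → 342.4 × $1.95 = $667.59; + 12 × $9.48 standing = $781.35
Electric: 29,100,000 BTU / 3412 = 8,529 kWh → × $0.169 = $1,441.35; + 12 × $18.36 standing = $1,661.67
Difference = |$781.35 − $1,661.67| = $880.33 ≈ $880

$880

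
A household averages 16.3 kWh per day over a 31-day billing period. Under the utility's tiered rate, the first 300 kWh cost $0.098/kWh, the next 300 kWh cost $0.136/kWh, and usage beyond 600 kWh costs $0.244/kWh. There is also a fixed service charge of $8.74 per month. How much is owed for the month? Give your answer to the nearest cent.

$66.06

Usage = 16.3 kWh/day × 31 days = 505.3 kWh
First 300 kWh × $0.098 = $29.40
Next 205.3 kWh × $0.136 = $27.92
Remaining tier: 0 kWh (not reached)
Energy charge = $57.32; + service $8.74 = $66.06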